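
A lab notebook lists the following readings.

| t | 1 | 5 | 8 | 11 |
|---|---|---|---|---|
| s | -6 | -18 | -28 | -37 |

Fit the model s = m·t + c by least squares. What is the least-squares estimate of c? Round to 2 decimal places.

c = -2.76

Setting ∂/∂m … = 0 gives: 211·m + 25·c = -727;  25·m + 4·c = -89.
Δ = 211·4 − 25² = 219.
m = ((-727)·4 − 25·(-89))/219 = -683/219; c = (211·(-89) − 25·(-727))/219 = -604/219.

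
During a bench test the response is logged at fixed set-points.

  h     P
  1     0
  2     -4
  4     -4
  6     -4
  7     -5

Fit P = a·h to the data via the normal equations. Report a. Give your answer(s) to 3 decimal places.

AᵀA·[a]ᵀ = AᵀP reads: 106·a = -83.
a = (-83)/106 = -0.783019.

a = -0.783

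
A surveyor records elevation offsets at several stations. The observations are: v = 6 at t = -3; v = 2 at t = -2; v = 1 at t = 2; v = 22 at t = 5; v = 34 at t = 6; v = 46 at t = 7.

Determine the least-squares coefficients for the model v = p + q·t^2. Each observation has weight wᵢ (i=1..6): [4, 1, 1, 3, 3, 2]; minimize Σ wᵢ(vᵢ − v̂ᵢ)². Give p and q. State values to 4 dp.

p = -2.8459, q = 1.0057

Entries of XᵀWX: Σwᵢ·1 = 14, Σwᵢ·t^2 = 325, Σwᵢ·t^2·t^2 = 10921.
And Σwᵢ·v = 287, Σwᵢ·t^2·v = 10058.
Eliminating q: 10921·(row 1) − 325·(row 2) gives 47269·p = 10921·287 − 325·10058 = -134523, so p = -134523/47269.
Then q = (10058 − 325·(-134523/47269))/10921 = 47537/47269.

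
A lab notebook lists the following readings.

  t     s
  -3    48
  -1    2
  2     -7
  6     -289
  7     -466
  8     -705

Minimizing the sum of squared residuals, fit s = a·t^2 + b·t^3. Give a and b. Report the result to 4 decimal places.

Forming MᵀM = [[7891, 57139]; [57139, 427243]] and Mᵀs = [-77952, -584576]ᵀ gives MᵀM·[a, b]ᵀ = Mᵀs.
Eliminating b: 427243·(row 1) − 57139·(row 2) gives 106509192·a = 427243·(-77952) − 57139·(-584576) = 97641728, so a = 12205216/13313649.
Then b = ((-584576) − 57139·(12205216/13313649))/427243 = -19848736/13313649.

a = 0.9167, b = -1.4909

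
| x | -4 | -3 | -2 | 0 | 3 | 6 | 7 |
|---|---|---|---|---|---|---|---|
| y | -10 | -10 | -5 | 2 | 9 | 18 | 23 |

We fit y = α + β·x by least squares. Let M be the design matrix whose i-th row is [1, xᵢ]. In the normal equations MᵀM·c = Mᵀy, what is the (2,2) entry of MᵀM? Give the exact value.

123

Row 2 ↔ basis x, column 2 ↔ basis x, so (MᵀM)_{2,2} = Σᵢ (x)·(x) = (-4)·(-4) + (-3)·(-3) + (-2)·(-2) + (0)·(0) + (3)·(3) + (6)·(6) + (7)·(7) = 123.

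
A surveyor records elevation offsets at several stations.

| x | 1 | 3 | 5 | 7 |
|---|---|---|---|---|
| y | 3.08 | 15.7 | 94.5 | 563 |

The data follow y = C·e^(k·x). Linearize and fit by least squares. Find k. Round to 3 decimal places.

k = 0.871

With ln yᵢ as the transformed response and xᵢ as the regressor:
AᵀA = [[84.0000, 16.0000]; [16.0000, 4]], rhs = [76.4619, 14.7605]ᵀ  (here Σx = 16.0000, Σ(x)² = 84.0000, Σln y = 14.7605, Σx·ln y = 76.4619).
Solving (det = 80.0000): k = 0.87100, ln C = 0.20612.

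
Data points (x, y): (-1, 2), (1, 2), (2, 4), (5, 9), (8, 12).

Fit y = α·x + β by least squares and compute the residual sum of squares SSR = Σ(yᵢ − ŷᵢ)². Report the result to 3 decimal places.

SSR = 3.920

Setting ∂/∂α … = 0 gives: 95·α + 15·β = 149;  15·α + 5·β = 29.
Eliminating β: 5·(row 1) − 15·(row 2) gives 250·α = 5·149 − 15·29 = 310, so α = 31/25.
Then β = (29 − 15·(31/25))/5 = 52/25.
Residuals: 29/25, -33/25, -14/25, 18/25, 0; SSR = 98/25.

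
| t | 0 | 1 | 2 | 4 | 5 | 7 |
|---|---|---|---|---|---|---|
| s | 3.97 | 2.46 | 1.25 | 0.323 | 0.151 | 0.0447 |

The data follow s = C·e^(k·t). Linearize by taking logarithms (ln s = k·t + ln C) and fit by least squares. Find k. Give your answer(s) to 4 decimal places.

k = -0.6573

Linearized form: ln s = k·t + ln C. From the 6 transformed points,
Σt = 19.0000, Σ(t)² = 95.0000, Σln s = -3.6263, Σt·ln s = -34.3808.
Equations: 95.0000·k + 19.0000·ln C = -34.3808;  19.0000·k + 6·ln C = -3.6263.
Δ = 95.0000·6 − (19.0000)² = 209.0000; k = (-34.3808·6 − 19.0000·-3.6263)/209.0000 = -0.65735, ln C = (95.0000·-3.6263 − 19.0000·-34.3808)/209.0000 = 1.47722.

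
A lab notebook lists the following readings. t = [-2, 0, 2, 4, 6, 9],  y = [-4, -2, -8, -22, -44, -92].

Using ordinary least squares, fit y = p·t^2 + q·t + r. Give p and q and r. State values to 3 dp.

p = -1.000, q = -1.000, r = -2.000

Forming MᵀM = [[8145, 1009, 141]; [1009, 141, 19]; [141, 19, 6]] and Mᵀy = [-9436, -1188, -172]ᵀ gives MᵀM·[p, q, r]ᵀ = Mᵀy.
Row-reducing yields p = -1, q = -1, r = -2.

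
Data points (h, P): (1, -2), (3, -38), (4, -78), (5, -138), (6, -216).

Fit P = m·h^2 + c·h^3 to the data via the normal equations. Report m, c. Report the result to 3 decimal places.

Forming AᵀA = [[2259, 12169]; [12169, 67107]] and AᵀP = [-12818, -69926]ᵀ gives AᵀA·[m, c]ᵀ = AᵀP.
Eliminating c: 67107·(row 1) − 12169·(row 2) gives 3510152·m = 67107·(-12818) − 12169·(-69926) = -9248032, so m = -1156004/438769.
Then c = ((-69926) − 12169·(-1156004/438769))/67107 = -247574/438769.

m = -2.635, c = -0.564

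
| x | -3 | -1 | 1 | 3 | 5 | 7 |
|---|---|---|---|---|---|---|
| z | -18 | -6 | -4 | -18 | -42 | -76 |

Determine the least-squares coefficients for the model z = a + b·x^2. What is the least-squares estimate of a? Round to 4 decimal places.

Setting ∂/∂a … = 0 gives: 6·a + 94·b = -164;  94·a + 3190·b = -5108.
det = 6·3190 − 94² = 10304.
a = ((-164)·3190 − 94·(-5108))/10304 = -96/23; b = (6·(-5108) − 94·(-164))/10304 = -34/23.

a = -4.1739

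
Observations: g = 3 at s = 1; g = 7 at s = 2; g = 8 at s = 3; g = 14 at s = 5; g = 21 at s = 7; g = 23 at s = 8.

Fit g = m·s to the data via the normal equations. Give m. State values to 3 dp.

XᵀX·[m]ᵀ = Xᵀg reads: 152·m = 442.
Hence m = 442 / 152 ≈ 2.90789.

m = 2.908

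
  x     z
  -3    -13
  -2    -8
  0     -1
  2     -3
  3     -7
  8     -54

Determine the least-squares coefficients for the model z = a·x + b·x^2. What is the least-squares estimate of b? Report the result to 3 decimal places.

b = -1.003

With design matrix M, MᵀM = [[90, 512]; [512, 4290]] and Mᵀz = [-404, -3680]ᵀ.
Eliminating b: 4290·(row 1) − 512·(row 2) gives 123956·a = 4290·(-404) − 512·(-3680) = 151000, so a = 37750/30989.
Then b = ((-3680) − 512·(37750/30989))/4290 = -31088/30989.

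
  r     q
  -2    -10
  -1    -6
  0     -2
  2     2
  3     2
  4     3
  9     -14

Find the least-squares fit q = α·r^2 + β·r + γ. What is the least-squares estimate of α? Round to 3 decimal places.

Entries of AᵀA: Σr^2·r^2 = 6931, Σr^2·r = 819, Σr^2 = 115, Σr·r = 115, Σr = 15, Σ1 = 7.
Right-hand side: Σr^2·q = -1106, Σr·q = -78, Σq = -25.
So AᵀA·[α, β, γ]ᵀ = Aᵀq: [[6931, 819, 115]; [819, 115, 15]; [115, 15, 7]]·[α, β, γ]ᵀ = [-1106, -78, -25]ᵀ.
Inverting the 3×3 Gram matrix, [α, β, γ]ᵀ = [-76339/157332, 160381/52444, -84695/39333]ᵀ.

α = -0.485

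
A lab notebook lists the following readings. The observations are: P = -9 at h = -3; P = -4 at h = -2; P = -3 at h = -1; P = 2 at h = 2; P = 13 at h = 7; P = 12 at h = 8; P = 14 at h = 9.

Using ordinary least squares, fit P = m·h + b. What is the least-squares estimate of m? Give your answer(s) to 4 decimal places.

Compute the Gram sums: Σh·h = 212, Σh = 20, Σ1 = 7.
Moment sums: Σh·P = 355, ΣP = 25.
So MᵀM·[m, b]ᵀ = MᵀP: [[212, 20]; [20, 7]]·[m, b]ᵀ = [355, 25]ᵀ.
det = 212·7 − 20² = 1084.
m = (355·7 − 20·25)/1084 = 1985/1084; b = (212·25 − 20·355)/1084 = -450/271.

m = 1.8312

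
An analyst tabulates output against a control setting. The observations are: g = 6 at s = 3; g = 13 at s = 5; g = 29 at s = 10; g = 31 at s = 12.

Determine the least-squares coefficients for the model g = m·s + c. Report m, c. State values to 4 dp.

Normal-equation sums: Σs·s = 278, Σs = 30, Σ1 = 4.
Right-hand side: Σs·g = 745, Σg = 79.
So MᵀM·[m, c]ᵀ = Mᵀg: [[278, 30]; [30, 4]]·[m, c]ᵀ = [745, 79]ᵀ.
Determinant 278·4 − 30² = 212.
m = (745·4 − 30·79)/212 = 305/106; c = (278·79 − 30·745)/212 = -97/53.

m = 2.8774, c = -1.8302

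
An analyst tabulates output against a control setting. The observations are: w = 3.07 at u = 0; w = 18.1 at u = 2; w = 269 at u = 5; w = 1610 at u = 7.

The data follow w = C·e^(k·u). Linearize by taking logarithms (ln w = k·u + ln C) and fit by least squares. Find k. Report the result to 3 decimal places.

k = 0.895

Taking logs, ln w = k·u + ln C, so regress ln w on u.
Σu = 14.0000, Σ(u)² = 78.0000, Σln w = 16.9963, Σu·ln w = 85.4533.
Equations: 78.0000·k + 14.0000·ln C = 85.4533;  14.0000·k + 4·ln C = 16.9963.
Solving (det = 116.0000): k = 0.89539, ln C = 1.11521.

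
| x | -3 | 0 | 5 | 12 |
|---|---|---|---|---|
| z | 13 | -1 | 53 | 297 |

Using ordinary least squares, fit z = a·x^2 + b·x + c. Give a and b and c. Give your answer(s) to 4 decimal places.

Forming MᵀM = [[21442, 1826, 178]; [1826, 178, 14]; [178, 14, 4]] and Mᵀz = [44210, 3790, 362]ᵀ gives MᵀM·[a, b, c]ᵀ = Mᵀz.
Inverting the 3×3 Gram matrix, [a, b, c]ᵀ = [3277/1650, 1711/1650, -83/55]ᵀ.

a = 1.9861, b = 1.0370, c = -1.5091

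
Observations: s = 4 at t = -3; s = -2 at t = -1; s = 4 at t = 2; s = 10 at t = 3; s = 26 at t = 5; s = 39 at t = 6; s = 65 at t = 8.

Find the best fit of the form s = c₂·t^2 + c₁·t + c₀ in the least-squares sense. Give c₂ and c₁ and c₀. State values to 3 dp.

c₂ = 0.920, c₁ = 1.022, c₀ = -1.507

Entries of MᵀM: Σt^2·t^2 = 6196, Σt^2·t = 860, Σt^2 = 148, Σt·t = 148, Σt = 20, Σ1 = 7.
Right-hand side: Σt^2·s = 6354, Σt·s = 912, Σs = 146.
So MᵀM·[c₂, c₁, c₀]ᵀ = Mᵀs: [[6196, 860, 148]; [860, 148, 20]; [148, 20, 7]]·[c₂, c₁, c₀]ᵀ = [6354, 912, 146]ᵀ.
Inverting the 3×3 Gram matrix, [c₂, c₁, c₀]ᵀ = [3355/3648, 3727/3648, -229/152]ᵀ.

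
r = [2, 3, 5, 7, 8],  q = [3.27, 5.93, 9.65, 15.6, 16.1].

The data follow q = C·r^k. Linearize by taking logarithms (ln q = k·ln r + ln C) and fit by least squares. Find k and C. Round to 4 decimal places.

Linearized form: ln q = k·ln r + ln C. From the 5 transformed points,
Σln r = 7.4265, Σ(ln r)² = 12.3883, Σln q = 10.7579, Σln r·ln q = 17.5497.
Equations: 12.3883·k + 7.4265·ln C = 17.5497;  7.4265·k + 5·ln C = 10.7579.
Solving (det = 6.7880): k = 1.15710, ln C = 0.43292, so C = exp(0.43292) = 1.54175.

k = 1.1571, C = 1.5417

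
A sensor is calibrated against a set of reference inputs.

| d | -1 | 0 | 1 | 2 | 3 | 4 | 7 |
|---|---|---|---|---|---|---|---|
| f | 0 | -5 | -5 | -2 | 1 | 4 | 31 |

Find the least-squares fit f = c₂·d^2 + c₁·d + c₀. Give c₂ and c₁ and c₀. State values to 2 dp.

c₂ = 0.94, c₁ = -1.64, c₀ = -3.55

Forming AᵀA = [[2756, 442, 80]; [442, 80, 16]; [80, 16, 7]] and Aᵀf = [1579, 227, 24]ᵀ gives AᵀA·[c₂, c₁, c₀]ᵀ = Aᵀf.
Solving the 3×3 system (Gaussian elimination) gives c₂ = 14061/14966, c₁ = -24581/14966, c₀ = -3800/1069.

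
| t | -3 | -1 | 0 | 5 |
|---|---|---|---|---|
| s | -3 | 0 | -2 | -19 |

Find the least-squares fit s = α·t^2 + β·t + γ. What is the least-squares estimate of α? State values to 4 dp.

α = -0.5029

MᵀM·[α, β, γ]ᵀ = Mᵀs reads: 707·α + 97·β + 35·γ = -502;  97·α + 35·β + 1·γ = -86;  35·α + 1·β + 4·γ = -24.
Row-reducing yields α = -343/682, β = -699/682, γ = -458/341.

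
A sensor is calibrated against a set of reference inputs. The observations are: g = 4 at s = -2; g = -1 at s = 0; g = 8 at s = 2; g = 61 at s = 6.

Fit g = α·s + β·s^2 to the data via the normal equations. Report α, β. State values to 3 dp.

α = 1.016, β = 1.524

Entries of MᵀM: Σs·s = 44, Σs·s^2 = 216, Σs^2·s^2 = 1328.
Moment sums: Σs·g = 374, Σs^2·g = 2244.
So MᵀM·[α, β]ᵀ = Mᵀg: [[44, 216]; [216, 1328]]·[α, β]ᵀ = [374, 2244]ᵀ.
Δ = 44·1328 − 216² = 11776.
α = (374·1328 − 216·2244)/11776 = 187/184; β = (44·2244 − 216·374)/11776 = 561/368.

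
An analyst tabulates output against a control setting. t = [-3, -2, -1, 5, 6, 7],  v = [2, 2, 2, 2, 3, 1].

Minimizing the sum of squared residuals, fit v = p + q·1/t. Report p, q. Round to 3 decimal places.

Sums needed: Σ1 = 6, Σ1/t = -139/105, Σ1/t·1/t = 31957/22050.
Right-hand side: Σv = 12, Σ1/t·v = -551/210.
So MᵀM·[p, q]ᵀ = Mᵀv: [[6, -139/105]; [-139/105, 31957/22050]]·[p, q]ᵀ = [12, -551/210]ᵀ.
Eliminating q: (31957/22050)·(row 1) − (-139/105)·(row 2) gives (3062/441)·p = (31957/22050)·12 − (-139/105)·(-551/210) = 61379/4410, so p = 61379/30620.
Then q = ((-551/210) − (-139/105)·(61379/30620))/(31957/22050) = 63/3062.

p = 2.005, q = 0.021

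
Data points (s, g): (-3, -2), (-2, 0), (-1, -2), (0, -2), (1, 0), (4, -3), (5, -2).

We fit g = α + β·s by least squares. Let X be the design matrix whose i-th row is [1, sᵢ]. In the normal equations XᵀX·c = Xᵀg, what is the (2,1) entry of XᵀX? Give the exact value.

Row 2 ↔ basis s, column 1 ↔ basis 1, so (XᵀX)_{2,1} = Σᵢ s = (-3)·(1) + (-2)·(1) + (-1)·(1) + (0)·(1) + (1)·(1) + (4)·(1) + (5)·(1) = 4.

4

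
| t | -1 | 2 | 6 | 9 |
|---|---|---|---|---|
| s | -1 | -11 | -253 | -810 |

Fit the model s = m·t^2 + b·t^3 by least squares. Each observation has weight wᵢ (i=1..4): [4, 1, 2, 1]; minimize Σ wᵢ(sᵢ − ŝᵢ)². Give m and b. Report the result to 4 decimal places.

m = -1.0842, b = -0.9906

Compute the Gram sums: Σwᵢ·t^2·t^2 = 9173, Σwᵢ·t^2·t^3 = 74629, Σwᵢ·t^3·t^3 = 624821.
Moment sums: Σwᵢ·t^2·s = -83874, Σwᵢ·t^3·s = -699870.
Determinant 9173·624821 − 74629² = 161995392.
m = ((-83874)·624821 − 74629·(-699870))/161995392 = -14636527/13499616; b = (9173·(-699870) − 74629·(-83874))/161995392 = -13372897/13499616.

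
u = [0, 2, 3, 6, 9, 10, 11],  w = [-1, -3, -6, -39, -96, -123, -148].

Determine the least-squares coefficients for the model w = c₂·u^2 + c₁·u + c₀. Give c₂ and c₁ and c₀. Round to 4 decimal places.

Entries of AᵀA: Σu^2·u^2 = 32595, Σu^2·u = 3311, Σu^2 = 351, Σu·u = 351, Σu = 41, Σ1 = 7.
For Aᵀw: Σu^2·w = -39454, Σu·w = -3980, Σw = -416.
AᵀA·[c₂, c₁, c₀]ᵀ = Aᵀw becomes [[32595, 3311, 351]; [3311, 351, 41]; [351, 41, 7]]·[c₂, c₁, c₀]ᵀ = [-39454, -3980, -416]ᵀ.
Row-reducing yields c₂ = -217206/152081, c₁ = 341867/152081, c₀ = -148991/152081.

c₂ = -1.4282, c₁ = 2.2479, c₀ = -0.9797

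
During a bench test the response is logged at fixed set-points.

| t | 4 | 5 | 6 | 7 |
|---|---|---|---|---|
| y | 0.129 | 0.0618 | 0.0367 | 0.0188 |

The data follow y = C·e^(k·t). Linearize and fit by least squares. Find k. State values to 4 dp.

k = -0.6299

With ln yᵢ as the transformed response and tᵢ as the regressor:
XᵀX = [[126.0000, 22.0000]; [22.0000, 4]], rhs = [-69.7582, -12.1107]ᵀ  (here Σt = 22.0000, Σ(t)² = 126.0000, Σln y = -12.1107, Σt·ln y = -69.7582).
Δ = 126.0000·4 − (22.0000)² = 20.0000; k = (-69.7582·4 − 22.0000·-12.1107)/20.0000 = -0.62990, ln C = (126.0000·-12.1107 − 22.0000·-69.7582)/20.0000 = 0.43678.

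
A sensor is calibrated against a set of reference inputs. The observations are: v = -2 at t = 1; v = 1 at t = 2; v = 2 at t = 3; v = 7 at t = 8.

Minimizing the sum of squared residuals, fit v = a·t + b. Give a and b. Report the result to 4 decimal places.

Setting ∂/∂a … = 0 gives: 78·a + 14·b = 62;  14·a + 4·b = 8.
(Σt·t = 78, Σt = 14, Σ1 = 4, Σt·v = 62, Σv = 8.)
det = 78·4 − 14² = 116.
a = (62·4 − 14·8)/116 = 34/29; b = (78·8 − 14·62)/116 = -61/29.

a = 1.1724, b = -2.1034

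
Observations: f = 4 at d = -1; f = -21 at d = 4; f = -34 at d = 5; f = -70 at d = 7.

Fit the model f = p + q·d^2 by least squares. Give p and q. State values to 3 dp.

p = 4.628, q = -1.533

AᵀA·[p, q]ᵀ = Aᵀf reads: 4·p + 91·q = -121;  91·p + 3283·q = -4612.
(Σ1 = 4, Σd^2 = 91, Σd^2·d^2 = 3283, Σf = -121, Σd^2·f = -4612.)
det = 4·3283 − 91² = 4851.
p = ((-121)·3283 − 91·(-4612))/4851 = 1069/231; q = (4·(-4612) − 91·(-121))/4851 = -2479/1617.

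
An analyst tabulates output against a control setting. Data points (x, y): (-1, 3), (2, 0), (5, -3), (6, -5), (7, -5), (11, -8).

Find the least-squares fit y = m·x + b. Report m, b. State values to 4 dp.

m = -0.9419, b = 1.7093

Sums needed: Σx·x = 236, Σx = 30, Σ1 = 6.
For Mᵀy: Σx·y = -171, Σy = -18.
MᵀM·[m, b]ᵀ = Mᵀy becomes [[236, 30]; [30, 6]]·[m, b]ᵀ = [-171, -18]ᵀ.
Determinant 236·6 − 30² = 516.
m = ((-171)·6 − 30·(-18))/516 = -81/86; b = (236·(-18) − 30·(-171))/516 = 147/86.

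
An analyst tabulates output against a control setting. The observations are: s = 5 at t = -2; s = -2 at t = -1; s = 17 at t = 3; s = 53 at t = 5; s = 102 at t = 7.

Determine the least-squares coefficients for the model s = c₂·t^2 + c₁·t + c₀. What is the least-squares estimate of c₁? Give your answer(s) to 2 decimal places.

c₁ = 0.57

Forming XᵀX = [[3124, 486, 88]; [486, 88, 12]; [88, 12, 5]] and Xᵀs = [6494, 1022, 175]ᵀ gives XᵀX·[c₂, c₁, c₀]ᵀ = Xᵀs.
Solving the 3×3 system (Gaussian elimination) gives c₂ = 45849/22171, c₁ = 12629/22171, c₀ = -61267/22171.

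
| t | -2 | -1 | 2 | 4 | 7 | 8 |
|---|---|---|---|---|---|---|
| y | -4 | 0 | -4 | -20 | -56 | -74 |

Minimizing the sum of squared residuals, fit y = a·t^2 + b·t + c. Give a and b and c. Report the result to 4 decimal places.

a = -1.1190, b = -0.3095, c = 0.3333

XᵀX·[a, b, c]ᵀ = Xᵀy reads: 6786·a + 918·b + 138·c = -7832;  918·a + 138·b + 18·c = -1064;  138·a + 18·b + 6·c = -158.
Row-reducing yields a = -47/42, b = -13/42, c = 1/3.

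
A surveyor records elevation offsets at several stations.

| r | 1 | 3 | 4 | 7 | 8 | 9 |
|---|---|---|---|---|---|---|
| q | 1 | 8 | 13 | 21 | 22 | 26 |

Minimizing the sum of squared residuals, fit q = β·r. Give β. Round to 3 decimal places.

Entries of MᵀM: Σr·r = 220.
Right-hand side: Σr·q = 634.
MᵀM·[β]ᵀ = Mᵀq becomes [[220]]·[β]ᵀ = [634]ᵀ.
Hence β = 634 / 220 ≈ 2.88182.

β = 2.882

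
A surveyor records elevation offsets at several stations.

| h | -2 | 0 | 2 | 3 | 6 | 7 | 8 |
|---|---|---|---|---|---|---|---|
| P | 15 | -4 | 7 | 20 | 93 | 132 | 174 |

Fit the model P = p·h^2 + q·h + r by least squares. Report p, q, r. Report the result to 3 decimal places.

Normal-equation sums: Σh^2·h^2 = 7906, Σh^2·h = 1098, Σh^2 = 166, Σh·h = 166, Σh = 24, Σ1 = 7.
Moment sums: Σh^2·P = 21220, Σh·P = 2918, ΣP = 437.
Normal equations: [[7906, 1098, 166]; [1098, 166, 24]; [166, 24, 7]]·[p, q, r]ᵀ = [21220, 2918, 437]ᵀ.
Solving the 3×3 system (Gaussian elimination) gives p = 4939/1644, q = -1107/548, r = -1553/822.

p = 3.004, q = -2.020, r = -1.889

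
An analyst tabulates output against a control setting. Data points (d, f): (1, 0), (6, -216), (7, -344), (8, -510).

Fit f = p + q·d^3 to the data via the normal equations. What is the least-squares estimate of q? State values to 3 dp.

q = -0.999

MᵀM·[p, q]ᵀ = Mᵀf reads: 4·p + 1072·q = -1070;  1072·p + 426450·q = -425768.
Determinant 4·426450 − 1072² = 556616.
p = ((-1070)·426450 − 1072·(-425768))/556616 = 30449/139154; q = (4·(-425768) − 1072·(-1070))/556616 = -69504/69577.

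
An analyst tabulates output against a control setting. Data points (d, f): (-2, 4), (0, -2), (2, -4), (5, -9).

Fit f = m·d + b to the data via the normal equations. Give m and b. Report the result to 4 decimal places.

Entries of AᵀA: Σd·d = 33, Σd = 5, Σ1 = 4.
And Σd·f = -61, Σf = -11.
So AᵀA·[m, b]ᵀ = Aᵀf: [[33, 5]; [5, 4]]·[m, b]ᵀ = [-61, -11]ᵀ.
Eliminating b: 4·(row 1) − 5·(row 2) gives 107·m = 4·(-61) − 5·(-11) = -189, so m = -189/107.
Then b = ((-11) − 5·(-189/107))/4 = -58/107.

m = -1.7664, b = -0.5421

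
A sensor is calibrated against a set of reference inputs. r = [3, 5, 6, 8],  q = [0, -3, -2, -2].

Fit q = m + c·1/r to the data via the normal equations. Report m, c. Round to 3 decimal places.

m = -3.955, c = 10.691

Compute the Gram sums: Σ1 = 4, Σ1/r = 33/40, Σ1/r·1/r = 2801/14400.
For Mᵀq: Σq = -7, Σ1/r·q = -71/60.
det = 4·(2801/14400) − (33/40)² = 1403/14400.
m = ((-7)·(2801/14400) − (33/40)·(-71/60))/(1403/14400) = -5549/1403; c = (4·(-71/60) − (33/40)·(-7))/(1403/14400) = 15000/1403.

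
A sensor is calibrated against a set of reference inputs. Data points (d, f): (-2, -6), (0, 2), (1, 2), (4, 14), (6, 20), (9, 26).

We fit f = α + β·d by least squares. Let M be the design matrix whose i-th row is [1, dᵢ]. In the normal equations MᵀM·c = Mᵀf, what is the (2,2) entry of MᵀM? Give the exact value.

138

Row 2 ↔ basis d, column 2 ↔ basis d, so (MᵀM)_{2,2} = Σᵢ (d)·(d) = (-2)·(-2) + (0)·(0) + (1)·(1) + (4)·(4) + (6)·(6) + (9)·(9) = 138.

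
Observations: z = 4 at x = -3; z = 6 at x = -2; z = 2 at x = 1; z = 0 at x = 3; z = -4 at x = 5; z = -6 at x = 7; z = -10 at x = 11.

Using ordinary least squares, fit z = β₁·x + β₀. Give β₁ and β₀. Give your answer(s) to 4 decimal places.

Sums needed: Σx·x = 218, Σx = 22, Σ1 = 7.
Moment sums: Σx·z = -194, Σz = -8.
Δ = 218·7 − 22² = 1042.
β₁ = ((-194)·7 − 22·(-8))/1042 = -591/521; β₀ = (218·(-8) − 22·(-194))/1042 = 1262/521.

β₁ = -1.1344, β₀ = 2.4223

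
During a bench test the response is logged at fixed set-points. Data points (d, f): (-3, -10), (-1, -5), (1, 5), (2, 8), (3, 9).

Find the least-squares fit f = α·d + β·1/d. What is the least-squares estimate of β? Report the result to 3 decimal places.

β = 2.126

AᵀA·[α, β]ᵀ = Aᵀf reads: 24·α + 5·β = 83;  5·α + (89/36)·β = 61/3.
Eliminating β: (89/36)·(row 1) − 5·(row 2) gives (103/3)·α = (89/36)·83 − 5·(61/3) = 3727/36, so α = 3727/1236.
Then β = ((61/3) − 5·(3727/1236))/(89/36) = 219/103.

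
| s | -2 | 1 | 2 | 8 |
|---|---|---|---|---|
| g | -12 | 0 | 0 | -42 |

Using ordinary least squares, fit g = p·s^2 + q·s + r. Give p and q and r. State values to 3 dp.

p = -1.000, q = 3.000, r = -2.000

The normal equations are: 4129·p + 513·q + 73·r = -2736;  513·p + 73·q + 9·r = -312;  73·p + 9·q + 4·r = -54.
Solving the 3×3 system (Gaussian elimination) gives p = -1, q = 3, r = -2.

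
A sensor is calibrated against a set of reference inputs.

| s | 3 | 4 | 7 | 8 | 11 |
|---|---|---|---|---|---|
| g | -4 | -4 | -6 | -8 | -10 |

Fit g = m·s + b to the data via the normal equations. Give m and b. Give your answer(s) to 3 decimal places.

Normal-equation sums: Σs·s = 259, Σs = 33, Σ1 = 5.
Moment sums: Σs·g = -244, Σg = -32.
So XᵀX·[m, b]ᵀ = Xᵀg: [[259, 33]; [33, 5]]·[m, b]ᵀ = [-244, -32]ᵀ.
Δ = 259·5 − 33² = 206.
m = ((-244)·5 − 33·(-32))/206 = -82/103; b = (259·(-32) − 33·(-244))/206 = -118/103.

m = -0.796, b = -1.146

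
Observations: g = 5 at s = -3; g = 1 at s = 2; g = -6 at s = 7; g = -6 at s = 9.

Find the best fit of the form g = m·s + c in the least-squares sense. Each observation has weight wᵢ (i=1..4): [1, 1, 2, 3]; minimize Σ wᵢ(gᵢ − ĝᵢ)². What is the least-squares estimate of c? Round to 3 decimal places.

With design matrix X, XᵀWX = [[354, 40]; [40, 7]] and XᵀWg = [-259, -24]ᵀ.
Δ = 354·7 − 40² = 878.
m = ((-259)·7 − 40·(-24))/878 = -853/878; c = (354·(-24) − 40·(-259))/878 = 932/439.

c = 2.123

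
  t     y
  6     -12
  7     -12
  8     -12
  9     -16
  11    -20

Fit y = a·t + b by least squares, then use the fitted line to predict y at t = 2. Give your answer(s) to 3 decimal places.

From the data, Σt·t = 351, Σt = 41, Σ1 = 5.
Right-hand side: Σt·y = -616, Σy = -72.
Eliminating b: 5·(row 1) − 41·(row 2) gives 74·a = 5·(-616) − 41·(-72) = -128, so a = -64/37.
Then b = ((-72) − 41·(-64/37))/5 = -8/37.
At t = 2: ŷ = (-64/37)·(2) + (-8/37)·(1) = -136/37.

ŷ = -3.676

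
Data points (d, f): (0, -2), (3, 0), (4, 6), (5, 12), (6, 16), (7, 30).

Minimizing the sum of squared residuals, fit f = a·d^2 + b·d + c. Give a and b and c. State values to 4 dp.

Compute the Gram sums: Σd^2·d^2 = 4659, Σd^2·d = 775, Σd^2 = 135, Σd·d = 135, Σd = 25, Σ1 = 6.
Right-hand side: Σd^2·f = 2442, Σd·f = 390, Σf = 62.
Row-reducing yields a = 1291/1452, b = -899/484, c = -1403/726.

a = 0.8891, b = -1.8574, c = -1.9325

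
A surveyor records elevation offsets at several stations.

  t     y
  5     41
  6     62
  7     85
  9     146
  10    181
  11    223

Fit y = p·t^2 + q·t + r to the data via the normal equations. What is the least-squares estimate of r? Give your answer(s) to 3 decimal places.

The normal system MᵀM·[p, q, r]ᵀ = Mᵀy is [[35524, 3744, 412]; [3744, 412, 48]; [412, 48, 6]]·[p, q, r]ᵀ = [64331, 6749, 738]ᵀ.
Inverting the 3×3 Gram matrix, [p, q, r]ᵀ = [405/196, -565/196, 409/98]ᵀ.

r = 4.173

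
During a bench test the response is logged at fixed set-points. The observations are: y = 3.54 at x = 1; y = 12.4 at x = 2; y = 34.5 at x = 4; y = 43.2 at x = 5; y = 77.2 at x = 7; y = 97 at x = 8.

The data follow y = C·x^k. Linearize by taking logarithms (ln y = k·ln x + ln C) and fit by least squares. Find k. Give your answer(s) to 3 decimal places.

k = 1.557

Linearized form: ln y = k·ln x + ln C. From the 6 transformed points,
AᵀA = [[13.1032, 7.7142]; [7.7142, 6]], rhs = [30.6854, 20.0097]ᵀ  (here Σln x = 7.7142, Σ(ln x)² = 13.1032, Σln y = 20.0097, Σln x·ln y = 30.6854).
Slope k = (n·Σln x·ln y − Σln x·Σln y)/(n·Σ(ln x)² − (Σln x)²) = (6·30.6854 − 7.7142·20.0097)/19.1098 = 1.55692; ln C = (Σln y − k·Σln x)/n = 1.33321.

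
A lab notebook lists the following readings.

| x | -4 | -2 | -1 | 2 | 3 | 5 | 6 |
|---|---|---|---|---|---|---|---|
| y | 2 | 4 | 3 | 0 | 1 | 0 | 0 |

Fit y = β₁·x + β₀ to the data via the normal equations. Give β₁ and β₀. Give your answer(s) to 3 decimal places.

β₁ = -0.346, β₀ = 1.873

Forming AᵀA = [[95, 9]; [9, 7]] and Aᵀy = [-16, 10]ᵀ gives AᵀA·[β₁, β₀]ᵀ = Aᵀy.
Eliminating β₀: 7·(row 1) − 9·(row 2) gives 584·β₁ = 7·(-16) − 9·10 = -202, so β₁ = -101/292.
Then β₀ = (10 − 9·(-101/292))/7 = 547/292.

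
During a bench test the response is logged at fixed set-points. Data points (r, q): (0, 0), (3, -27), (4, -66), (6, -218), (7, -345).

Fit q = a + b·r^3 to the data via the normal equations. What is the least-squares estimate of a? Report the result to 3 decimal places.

a = -0.484

The normal equations are: 5·a + 650·b = -656;  650·a + 169130·b = -170376.
(Σ1 = 5, Σr^3 = 650, Σr^3·r^3 = 169130, Σq = -656, Σr^3·q = -170376.)
Eliminating b: 169130·(row 1) − 650·(row 2) gives 423150·a = 169130·(-656) − 650·(-170376) = -204880, so a = -1576/3255.
Then b = ((-170376) − 650·(-1576/3255))/169130 = -42548/42315.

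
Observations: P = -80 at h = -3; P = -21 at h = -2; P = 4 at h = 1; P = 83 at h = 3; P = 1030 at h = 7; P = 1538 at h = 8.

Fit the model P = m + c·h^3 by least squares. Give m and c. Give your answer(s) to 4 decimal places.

Sums needed: Σ1 = 6, Σh^3 = 848, Σh^3·h^3 = 381316.
Moment sums: ΣP = 2554, Σh^3·P = 1145319.
AᵀA·[m, c]ᵀ = AᵀP becomes [[6, 848]; [848, 381316]]·[m, c]ᵀ = [2554, 1145319]ᵀ.
det = 6·381316 − 848² = 1568792.
m = (2554·381316 − 848·1145319)/1568792 = 331319/196099; c = (6·1145319 − 848·2554)/1568792 = 2353061/784396.

m = 1.6895, c = 2.9998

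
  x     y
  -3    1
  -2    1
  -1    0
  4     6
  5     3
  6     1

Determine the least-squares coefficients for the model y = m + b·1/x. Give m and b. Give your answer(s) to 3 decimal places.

Normal-equation sums: Σ1 = 6, Σ1/x = -73/60, Σ1/x·1/x = 5369/3600.
For Aᵀy: Σy = 12, Σ1/x·y = 43/30.
AᵀA·[m, b]ᵀ = Aᵀy becomes [[6, -73/60]; [-73/60, 5369/3600]]·[m, b]ᵀ = [12, 43/30]ᵀ.
Determinant 6·(5369/3600) − (-73/60)² = 5377/720.
m = (12·(5369/3600) − (-73/60)·(43/30))/(5377/720) = 70706/26885; b = (6·(43/30) − (-73/60)·12)/(5377/720) = 16704/5377.

m = 2.630, b = 3.107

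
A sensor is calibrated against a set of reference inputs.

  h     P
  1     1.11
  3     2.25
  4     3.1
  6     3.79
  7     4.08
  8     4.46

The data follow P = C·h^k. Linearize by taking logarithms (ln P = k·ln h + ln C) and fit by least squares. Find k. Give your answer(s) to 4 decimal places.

k = 0.6758

Taking logs, ln P = k·ln h + ln C, so regress ln P on ln h.
Σln h = 8.3020, Σ(ln h)² = 14.4498, Σln P = 6.2803, Σln h·ln P = 10.6918.
Equations: 14.4498·k + 8.3020·ln C = 10.6918;  8.3020·k + 6·ln C = 6.2803.
Solving (det = 17.7753): k = 0.67576, ln C = 0.11169.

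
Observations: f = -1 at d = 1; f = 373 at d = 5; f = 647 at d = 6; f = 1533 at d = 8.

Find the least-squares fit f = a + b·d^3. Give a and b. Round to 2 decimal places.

AᵀA·[a, b]ᵀ = Aᵀf reads: 4·a + 854·b = 2552;  854·a + 324426·b = 971272.
Eliminating b: 324426·(row 1) − 854·(row 2) gives 568388·a = 324426·2552 − 854·971272 = -1531136, so a = -382784/142097.
Then b = (971272 − 854·(-382784/142097))/324426 = 426420/142097.

a = -2.69, b = 3.00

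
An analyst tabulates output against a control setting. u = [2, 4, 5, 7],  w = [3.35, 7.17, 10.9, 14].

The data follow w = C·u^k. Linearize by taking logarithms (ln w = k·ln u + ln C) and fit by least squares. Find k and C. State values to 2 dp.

k = 1.17, C = 1.49

With ln wᵢ as the transformed response and ln uᵢ as the regressor:
Σln u = 5.6348, Σ(ln u)² = 8.7791, Σln w = 8.2067, Σln u·ln w = 12.5488.
Equations: 8.7791·k + 5.6348·ln C = 12.5488;  5.6348·k + 4·ln C = 8.2067.
Δ = 8.7791·4 − (5.6348)² = 3.3656; k = (12.5488·4 − 5.6348·8.2067)/3.3656 = 1.17428, ln C = (8.7791·8.2067 − 5.6348·12.5488)/3.3656 = 0.39746, so C = exp(0.39746) = 1.48804.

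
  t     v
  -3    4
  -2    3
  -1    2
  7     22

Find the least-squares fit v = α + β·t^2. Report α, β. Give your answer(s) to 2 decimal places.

Sums needed: Σ1 = 4, Σt^2 = 63, Σt^2·t^2 = 2499.
For Aᵀv: Σv = 31, Σt^2·v = 1128.
AᵀA·[α, β]ᵀ = Aᵀv becomes [[4, 63]; [63, 2499]]·[α, β]ᵀ = [31, 1128]ᵀ.
Δ = 4·2499 − 63² = 6027.
α = (31·2499 − 63·1128)/6027 = 305/287; β = (4·1128 − 63·31)/6027 = 853/2009.

α = 1.06, β = 0.42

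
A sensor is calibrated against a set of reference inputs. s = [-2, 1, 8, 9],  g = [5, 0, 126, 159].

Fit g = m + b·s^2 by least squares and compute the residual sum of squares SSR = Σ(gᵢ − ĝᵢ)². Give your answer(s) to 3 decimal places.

SSR = 0.980

Sums needed: Σ1 = 4, Σs^2 = 150, Σs^2·s^2 = 10674.
Moment sums: Σg = 290, Σs^2·g = 20963.
So MᵀM·[m, b]ᵀ = Mᵀg: [[4, 150]; [150, 10674]]·[m, b]ᵀ = [290, 20963]ᵀ.
det = 4·10674 − 150² = 20196.
m = (290·10674 − 150·20963)/20196 = -8165/3366; b = (4·20963 − 150·290)/20196 = 10088/5049.
Residuals: -5719/10098, 4319/10098, 5579/10098, -1393/3366; SSR = 4949/5049.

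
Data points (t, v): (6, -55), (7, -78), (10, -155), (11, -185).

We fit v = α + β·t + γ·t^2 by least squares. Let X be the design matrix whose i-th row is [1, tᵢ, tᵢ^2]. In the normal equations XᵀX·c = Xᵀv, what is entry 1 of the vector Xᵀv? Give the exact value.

-473

Entry 1 ↔ basis 1, so (Xᵀv)_{1} = Σᵢ vᵢ = (1)·(-55) + (1)·(-78) + (1)·(-155) + (1)·(-185) = -473.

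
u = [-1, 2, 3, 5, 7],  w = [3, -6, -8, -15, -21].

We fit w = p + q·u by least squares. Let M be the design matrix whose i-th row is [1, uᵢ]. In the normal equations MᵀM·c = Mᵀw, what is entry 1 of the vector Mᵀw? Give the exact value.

-47

Entry 1 ↔ basis 1, so (Mᵀw)_{1} = Σᵢ wᵢ = (1)·(3) + (1)·(-6) + (1)·(-8) + (1)·(-15) + (1)·(-21) = -47.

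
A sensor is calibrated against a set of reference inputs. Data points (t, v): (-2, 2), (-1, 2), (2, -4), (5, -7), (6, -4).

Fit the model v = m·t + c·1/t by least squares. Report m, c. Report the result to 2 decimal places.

m = -0.93, c = -1.53

AᵀA·[m, c]ᵀ = Aᵀv reads: 70·m + 5·c = -73;  5·m + (1411/900)·c = -106/15.
(Σt·t = 70, Σt·1/t = 5, Σ1/t·1/t = 1411/900, Σt·v = -73, Σ1/t·v = -106/15.)
Eliminating c: (1411/900)·(row 1) − 5·(row 2) gives (7627/90)·m = (1411/900)·(-73) − 5·(-106/15) = -71203/900, so m = -71203/76270.
Then c = ((-106/15) − 5·(-71203/76270))/(1411/900) = -11670/7627.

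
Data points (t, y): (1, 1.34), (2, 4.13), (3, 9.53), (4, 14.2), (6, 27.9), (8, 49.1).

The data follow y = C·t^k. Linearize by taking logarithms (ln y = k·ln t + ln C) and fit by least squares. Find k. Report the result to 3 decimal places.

k = 1.725

Linearized form: ln y = k·ln t + ln C. From the 6 transformed points,
Σln t = 7.0493, Σ(ln t)² = 11.1437, Σln y = 13.8411, Σln t·ln y = 21.1992.
Equations: 11.1437·k + 7.0493·ln C = 21.1992;  7.0493·k + 6·ln C = 13.8411.
Solving (det = 17.1702): k = 1.72540, ln C = 0.27972.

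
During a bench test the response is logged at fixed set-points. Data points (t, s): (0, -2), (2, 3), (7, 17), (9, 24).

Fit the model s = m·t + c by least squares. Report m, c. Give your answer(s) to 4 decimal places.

m = 2.8679, c = -2.4057

The normal equations are: 134·m + 18·c = 341;  18·m + 4·c = 42.
(Σt·t = 134, Σt = 18, Σ1 = 4, Σt·s = 341, Σs = 42.)
Eliminating c: 4·(row 1) − 18·(row 2) gives 212·m = 4·341 − 18·42 = 608, so m = 152/53.
Then c = (42 − 18·(152/53))/4 = -255/106.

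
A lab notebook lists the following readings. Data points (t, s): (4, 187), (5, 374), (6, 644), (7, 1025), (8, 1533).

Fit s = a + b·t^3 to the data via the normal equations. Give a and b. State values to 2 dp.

a = -3.53, b = 3.00

With design matrix A, AᵀA = [[5, 1260]; [1260, 446170]] and Aᵀs = [3763, 1334293]ᵀ.
Eliminating b: 446170·(row 1) − 1260·(row 2) gives 643250·a = 446170·3763 − 1260·1334293 = -2271470, so a = -227147/64325.
Then b = (1334293 − 1260·(-227147/64325))/446170 = 386017/128650.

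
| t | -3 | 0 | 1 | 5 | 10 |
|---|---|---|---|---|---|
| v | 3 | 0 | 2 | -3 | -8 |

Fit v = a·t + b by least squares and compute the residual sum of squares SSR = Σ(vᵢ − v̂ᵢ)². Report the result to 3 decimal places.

SSR = 5.036

Entries of MᵀM: Σt·t = 135, Σt = 13, Σ1 = 5.
Right-hand side: Σt·v = -102, Σv = -6.
MᵀM·[a, b]ᵀ = Mᵀv becomes [[135, 13]; [13, 5]]·[a, b]ᵀ = [-102, -6]ᵀ.
Eliminating b: 5·(row 1) − 13·(row 2) gives 506·a = 5·(-102) − 13·(-6) = -432, so a = -216/253.
Then b = ((-6) − 13·(-216/253))/5 = 258/253.
Residuals: -147/253, -258/253, 464/253, 63/253, -122/253; SSR = 1274/253.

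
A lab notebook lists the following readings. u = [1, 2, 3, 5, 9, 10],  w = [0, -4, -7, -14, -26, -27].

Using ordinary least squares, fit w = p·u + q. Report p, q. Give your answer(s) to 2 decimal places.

p = -3.04, q = 2.21

The normal system XᵀX·[p, q]ᵀ = Xᵀw is [[220, 30]; [30, 6]]·[p, q]ᵀ = [-603, -78]ᵀ.
Δ = 220·6 − 30² = 420.
p = ((-603)·6 − 30·(-78))/420 = -213/70; q = (220·(-78) − 30·(-603))/420 = 31/14.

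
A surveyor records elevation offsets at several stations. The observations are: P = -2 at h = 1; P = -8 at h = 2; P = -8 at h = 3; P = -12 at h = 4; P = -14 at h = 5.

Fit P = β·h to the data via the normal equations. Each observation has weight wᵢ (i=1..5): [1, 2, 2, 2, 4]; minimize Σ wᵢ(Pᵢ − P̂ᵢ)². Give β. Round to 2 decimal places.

Sums needed: Σwᵢ·h·h = 159.
Right-hand side: Σwᵢ·h·P = -458.
AᵀWA·[β]ᵀ = AᵀWP becomes [[159]]·[β]ᵀ = [-458]ᵀ.
β = (-458)/159 = -2.8805.

β = -2.88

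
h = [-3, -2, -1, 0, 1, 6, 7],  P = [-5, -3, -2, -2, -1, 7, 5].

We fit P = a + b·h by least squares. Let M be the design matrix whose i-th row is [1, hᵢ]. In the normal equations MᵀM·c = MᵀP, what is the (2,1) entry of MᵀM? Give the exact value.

Row 2 ↔ basis h, column 1 ↔ basis 1, so (MᵀM)_{2,1} = Σᵢ h = (-3)·(1) + (-2)·(1) + (-1)·(1) + (0)·(1) + (1)·(1) + (6)·(1) + (7)·(1) = 8.

8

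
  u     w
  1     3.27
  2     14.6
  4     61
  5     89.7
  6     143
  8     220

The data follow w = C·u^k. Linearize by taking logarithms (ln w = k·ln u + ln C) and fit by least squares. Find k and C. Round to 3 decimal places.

Let Y = ln w. Fitting Y = k·ln u + ln C by least squares:
Over the data: Σln u = 7.5601, Σ(ln u)² = 12.5270, Σln w = 22.8296, Σln u·ln w = 34.9020.
Normal system: [[12.5270, 7.5601]; [7.5601, 6]]·[k, ln C]ᵀ = [34.9020, 22.8296]ᵀ.
Δ = 12.5270·6 − (7.5601)² = 18.0074; k = (34.9020·6 − 7.5601·22.8296)/18.0074 = 2.04460, ln C = (12.5270·22.8296 − 7.5601·34.9020)/18.0074 = 1.22871, so C = exp(1.22871) = 3.41681.

k = 2.045, C = 3.417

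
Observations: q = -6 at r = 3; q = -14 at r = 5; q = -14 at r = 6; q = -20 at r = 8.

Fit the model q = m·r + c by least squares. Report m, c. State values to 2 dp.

The normal system XᵀX·[m, c]ᵀ = Xᵀq is [[134, 22]; [22, 4]]·[m, c]ᵀ = [-332, -54]ᵀ.
det = 134·4 − 22² = 52.
m = ((-332)·4 − 22·(-54))/52 = -35/13; c = (134·(-54) − 22·(-332))/52 = 17/13.

m = -2.69, c = 1.31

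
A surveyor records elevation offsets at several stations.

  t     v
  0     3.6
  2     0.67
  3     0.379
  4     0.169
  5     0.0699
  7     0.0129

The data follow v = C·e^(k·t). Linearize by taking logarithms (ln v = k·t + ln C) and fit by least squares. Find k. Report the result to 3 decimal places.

With ln vᵢ as the transformed response and tᵢ as the regressor:
Over the data: Σt = 21.0000, Σ(t)² = 103.0000, Σln v = -8.8788, Σt·ln v = -54.5802.
Normal system: [[103.0000, 21.0000]; [21.0000, 6]]·[k, ln C]ᵀ = [-54.5802, -8.8788]ᵀ.
Δ = 103.0000·6 − (21.0000)² = 177.0000; k = (-54.5802·6 − 21.0000·-8.8788)/177.0000 = -0.79675, ln C = (103.0000·-8.8788 − 21.0000·-54.5802)/177.0000 = 1.30883.

k = -0.797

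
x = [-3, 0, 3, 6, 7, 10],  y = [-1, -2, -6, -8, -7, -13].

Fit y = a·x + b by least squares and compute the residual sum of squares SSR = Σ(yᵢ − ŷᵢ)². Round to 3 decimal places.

Normal-equation sums: Σx·x = 203, Σx = 23, Σ1 = 6.
Right-hand side: Σx·y = -242, Σy = -37.
So MᵀM·[a, b]ᵀ = Mᵀy: [[203, 23]; [23, 6]]·[a, b]ᵀ = [-242, -37]ᵀ.
Eliminating b: 6·(row 1) − 23·(row 2) gives 689·a = 6·(-242) − 23·(-37) = -601, so a = -601/689.
Then b = ((-37) − 23·(-601/689))/6 = -1945/689.
Residuals: -547/689, 567/689, -386/689, 3/53, 1329/689, -1002/689; SSR = 5140/689.

SSR = 7.460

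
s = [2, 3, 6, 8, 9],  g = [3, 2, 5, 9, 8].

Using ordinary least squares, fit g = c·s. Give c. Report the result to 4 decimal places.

c = 0.9588

Forming XᵀX = [[194]] and Xᵀg = [186]ᵀ gives XᵀX·[c]ᵀ = Xᵀg.
c = 186/194 = 0.958763.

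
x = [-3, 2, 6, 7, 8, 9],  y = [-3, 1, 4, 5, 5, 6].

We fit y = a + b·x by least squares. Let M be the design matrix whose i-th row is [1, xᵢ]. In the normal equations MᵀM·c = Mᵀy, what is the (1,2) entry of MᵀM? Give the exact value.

29

Row 1 ↔ basis 1, column 2 ↔ basis x, so (MᵀM)_{1,2} = Σᵢ x = (1)·(-3) + (1)·(2) + (1)·(6) + (1)·(7) + (1)·(8) + (1)·(9) = 29.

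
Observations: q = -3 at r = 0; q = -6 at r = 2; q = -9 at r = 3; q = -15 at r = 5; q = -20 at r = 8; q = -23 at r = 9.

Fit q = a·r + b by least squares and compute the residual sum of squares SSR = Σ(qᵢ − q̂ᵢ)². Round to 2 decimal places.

Normal-equation sums: Σr·r = 183, Σr = 27, Σ1 = 6.
Moment sums: Σr·q = -481, Σq = -76.
So MᵀM·[a, b]ᵀ = Mᵀq: [[183, 27]; [27, 6]]·[a, b]ᵀ = [-481, -76]ᵀ.
Eliminating b: 6·(row 1) − 27·(row 2) gives 369·a = 6·(-481) − 27·(-76) = -834, so a = -278/123.
Then b = ((-76) − 27·(-278/123))/6 = -307/123.
Residuals: -62/123, 125/123, 34/123, -148/123, 71/123, -20/123; SSR = 130/41.

SSR = 3.17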